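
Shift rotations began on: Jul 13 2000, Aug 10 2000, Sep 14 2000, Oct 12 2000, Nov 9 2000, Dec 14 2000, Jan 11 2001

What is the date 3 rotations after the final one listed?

All dates are Thursdays, 28, 35, 28, 28, 35, 28 days apart.
Specifically, the 2nd Thursday of each month.
2nd Thursday of February 2001: Feb 8 2001.
2nd Thursday of March 2001: Mar 8 2001.
April 2001 — 2nd Thursday is Apr 12 2001.

Apr 12 2001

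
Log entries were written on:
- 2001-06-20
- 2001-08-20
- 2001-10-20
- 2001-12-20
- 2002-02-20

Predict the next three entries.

2002-04-20, 2002-06-20, 2002-08-20

Each date is the 20th; the gaps (61, 61, 61, 62) track the month lengths.
The rule is the 20th of every 2 months.
Next: April 2002 → 2002-04-20.
Next: June 2002 → 2002-06-20.
August 2002: 2002-08-20.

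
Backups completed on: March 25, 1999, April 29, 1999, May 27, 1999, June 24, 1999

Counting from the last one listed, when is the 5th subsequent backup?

November 25, 1999

These are Thursdays with 35, 28, 28-day gaps.
Each is the final Thursday of its month — April 29, 1999 is past the 28th, so '4th Thursday' doesn't fit.
July 1999 ends with Thursday July 29, 1999.
August 1999 ends with Thursday August 26, 1999.
Last Thursday of September 1999: September 30, 1999.
October 1999 ends with Thursday October 28, 1999.
Last Thursday of November 1999: November 25, 1999.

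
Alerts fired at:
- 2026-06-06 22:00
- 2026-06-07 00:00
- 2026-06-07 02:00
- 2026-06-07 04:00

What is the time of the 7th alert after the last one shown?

The interval is a steady 2 hours (2, 2, 2).
2026-06-07 04:00 + 2 h = 2026-06-07 06:00.
2026-06-07 06:00 + 2 h = 2026-06-07 08:00.
2026-06-07 08:00 + 2 h = 2026-06-07 10:00.
2026-06-07 10:00 + 2 h = 2026-06-07 12:00.
2026-06-07 12:00 + 2 h = 2026-06-07 14:00.
2026-06-07 14:00 + 2 h = 2026-06-07 16:00.
2026-06-07 16:00 + 2 h = 2026-06-07 18:00.

2026-06-07 18:00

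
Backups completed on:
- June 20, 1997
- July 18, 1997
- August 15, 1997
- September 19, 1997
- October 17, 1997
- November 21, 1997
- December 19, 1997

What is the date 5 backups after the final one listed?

May 15, 1998

All dates are Fridays, 28, 28, 35, 28, 35, 28 days apart.
Specifically, the 3rd Friday of each month.
January 1998 — 3rd Friday is January 16, 1998.
3rd Friday of February 1998: February 20, 1998.
March 1998 — 3rd Friday is March 20, 1998.
3rd Friday of April 1998: April 17, 1998.
May 1998 — 3rd Friday is May 15, 1998.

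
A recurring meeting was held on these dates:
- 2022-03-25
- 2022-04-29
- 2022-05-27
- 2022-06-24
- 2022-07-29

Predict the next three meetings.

2022-08-26, 2022-09-30, 2022-10-28

All Fridays; the gaps (35, 28, 28, 35) vary with month length.
This is the last Friday of each month.
August 2022 ends with Friday 2022-08-26.
September 2022 ends with Friday 2022-09-30.
October 2022 ends with Friday 2022-10-28.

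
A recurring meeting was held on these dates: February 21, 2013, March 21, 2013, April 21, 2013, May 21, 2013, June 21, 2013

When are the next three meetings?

Gaps: 28, 31, 30, 31 days — not constant. Every event is on the 21st of the month.
Pattern: the 21st of each month.
July 2013: July 21, 2013.
August 2013: August 21, 2013.
Next: September 2013 → September 21, 2013.

July 21, 2013; August 21, 2013; September 21, 2013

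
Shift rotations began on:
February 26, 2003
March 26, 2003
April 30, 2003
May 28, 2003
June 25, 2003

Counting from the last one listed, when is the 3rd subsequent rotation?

September 24, 2003

Every date is a Wednesday; gaps 28, 35, 28, 28 days.
Each is the last Wednesday of its month (at least one falls on the 29th or later, ruling out '4th Wednesday').
Last Wednesday of July 2003: July 30, 2003.
August 2003 ends with Wednesday August 27, 2003.
Last Wednesday of September 2003: September 24, 2003.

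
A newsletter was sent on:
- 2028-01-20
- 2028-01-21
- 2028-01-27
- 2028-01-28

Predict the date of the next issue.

Gaps: 1, 6, 1 days — not constant, but cyclic with period 2.
The events fall on every Thursday and Friday.
The following Thursday is 2028-02-03.

2028-02-03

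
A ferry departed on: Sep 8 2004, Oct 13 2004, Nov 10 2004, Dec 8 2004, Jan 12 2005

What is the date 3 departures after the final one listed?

These are Wednesdays at 28- or 35-day spacing (35, 28, 28, 35).
The pattern: 2nd Wednesday of the month.
February 2005 — 2nd Wednesday is Feb 9 2005.
2nd Wednesday of March 2005: Mar 9 2005.
2nd Wednesday of April 2005: Apr 13 2005.

Apr 13 2005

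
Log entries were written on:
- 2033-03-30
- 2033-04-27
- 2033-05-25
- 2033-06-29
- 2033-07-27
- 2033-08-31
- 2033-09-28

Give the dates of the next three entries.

2033-10-26, 2033-11-30, 2033-12-28

All Wednesdays; the gaps (28, 28, 35, 28, 35, 28) vary with month length.
This is the last Wednesday of each month.
Last Wednesday of October 2033: 2033-10-26.
November 2033 ends with Wednesday 2033-11-30.
Last Wednesday of December 2033: 2033-12-28.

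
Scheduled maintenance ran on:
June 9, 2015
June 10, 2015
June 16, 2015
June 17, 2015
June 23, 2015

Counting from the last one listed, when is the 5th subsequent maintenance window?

Gaps: 1, 6, 1, 6 days — not constant, but cyclic with period 2.
The events fall on every Tuesday and Wednesday.
The following Wednesday is June 24, 2015.
The following Tuesday is June 30, 2015.
Next Wednesday: July 1, 2015.
The following Tuesday is July 7, 2015.
The following Wednesday is July 8, 2015.

July 8, 2015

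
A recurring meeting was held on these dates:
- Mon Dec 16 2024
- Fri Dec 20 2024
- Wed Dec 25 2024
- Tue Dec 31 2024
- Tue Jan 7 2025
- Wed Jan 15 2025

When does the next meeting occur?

The spacing grows by 1 each time: 4, 5, 6, 7, 8 days.
Next gap: 9 days. Wed Jan 15 2025 + 9 days = Fri Jan 24 2025.

Fri Jan 24 2025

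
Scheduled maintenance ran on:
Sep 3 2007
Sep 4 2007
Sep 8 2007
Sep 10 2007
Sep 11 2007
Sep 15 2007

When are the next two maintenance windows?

Sep 17 2007, Sep 18 2007

Gaps: 1, 4, 2, 1, 4 days — not constant, but cyclic with period 3.
The events fall on every Monday, Tuesday and Saturday.
The following Monday is Sep 17 2007.
The following Tuesday is Sep 18 2007.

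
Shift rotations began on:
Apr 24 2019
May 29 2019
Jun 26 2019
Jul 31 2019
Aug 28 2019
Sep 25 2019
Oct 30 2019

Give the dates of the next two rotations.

These are Wednesdays with 35, 28, 35, 28, 28, 35-day gaps.
Each is the final Wednesday of its month — May 29 2019 is past the 28th, so '4th Wednesday' doesn't fit.
Last Wednesday of November 2019: Nov 27 2019.
Last Wednesday of December 2019: Dec 25 2019.

Nov 27 2019, Dec 25 2019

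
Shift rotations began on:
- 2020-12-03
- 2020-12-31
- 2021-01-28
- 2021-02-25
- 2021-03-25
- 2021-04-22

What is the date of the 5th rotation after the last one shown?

The spacing is 28, 28, 28, 28, 28 days — always 28 days.
2021-04-22 + 28 days = 2021-05-20.
2021-05-20 + 28 days = 2021-06-17.
2021-06-17 + 28 days = 2021-07-15.
2021-07-15 + 28 days = 2021-08-12.
2021-08-12 + 28 days = 2021-09-09.

2021-09-09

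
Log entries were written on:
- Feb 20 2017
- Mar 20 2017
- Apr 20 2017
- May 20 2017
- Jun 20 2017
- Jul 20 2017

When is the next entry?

Each date is the 20th; the gaps (28, 31, 30, 31, 30) track the month lengths.
The rule is the 20th of each month.
Next: August 2017 → Aug 20 2017.

Aug 20 2017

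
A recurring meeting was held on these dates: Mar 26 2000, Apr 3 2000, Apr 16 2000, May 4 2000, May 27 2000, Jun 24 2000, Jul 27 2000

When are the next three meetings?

Sep 3 2000, Oct 16 2000, Dec 3 2000

Gaps: 8, 13, 18, 23, 28, 33 days — each gap is 5 larger than the previous one.
Next gap: 38 days. Jul 27 2000 + 38 days = Sep 3 2000.
Next gap: 43 days. Sep 3 2000 + 43 days = Oct 16 2000.
Next gap: 48 days. Oct 16 2000 + 48 days = Dec 3 2000.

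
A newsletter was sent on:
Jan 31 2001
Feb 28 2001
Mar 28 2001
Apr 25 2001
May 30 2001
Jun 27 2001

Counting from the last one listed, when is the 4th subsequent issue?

Every date is a Wednesday; gaps 28, 28, 28, 35, 28 days.
Each is the last Wednesday of its month (at least one falls on the 29th or later, ruling out '4th Wednesday').
Last Wednesday of July 2001: Jul 25 2001.
Last Wednesday of August 2001: Aug 29 2001.
Last Wednesday of September 2001: Sep 26 2001.
October 2001 ends with Wednesday Oct 31 2001.

Oct 31 2001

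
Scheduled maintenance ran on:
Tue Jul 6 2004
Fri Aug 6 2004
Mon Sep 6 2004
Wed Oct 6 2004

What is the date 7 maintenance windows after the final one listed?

Fri May 6 2005

The day-of-month is always 6 (31, 31, 30 days between events).
So this recurs on the 6th of each month.
Next: November 2004 → Sat Nov 6 2004.
December 2004: Mon Dec 6 2004.
Next: January 2005 → Thu Jan 6 2005.
February 2005: Sun Feb 6 2005.
March 2005: Sun Mar 6 2005.
April 2005: Wed Apr 6 2005.
Next: May 2005 → Fri May 6 2005.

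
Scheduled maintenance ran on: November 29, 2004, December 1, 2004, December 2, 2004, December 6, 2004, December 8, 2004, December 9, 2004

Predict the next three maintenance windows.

December 13, 2004; December 15, 2004; December 16, 2004

The gap pattern 2, 1, 4, 2, 1 repeats every 3 events.
These are the Mondays, Wednesdays and Thursdays of each week.
Next Monday: December 13, 2004.
The following Wednesday is December 15, 2004.
The following Thursday is December 16, 2004.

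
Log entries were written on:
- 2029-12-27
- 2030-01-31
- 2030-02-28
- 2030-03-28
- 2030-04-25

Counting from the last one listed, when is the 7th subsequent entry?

Every date is a Thursday; gaps 35, 28, 28, 28 days.
Each is the last Thursday of its month (at least one falls on the 29th or later, ruling out '4th Thursday').
Last Thursday of May 2030: 2030-05-30.
June 2030 ends with Thursday 2030-06-27.
July 2030 ends with Thursday 2030-07-25.
August 2030 ends with Thursday 2030-08-29.
September 2030 ends with Thursday 2030-09-26.
Last Thursday of October 2030: 2030-10-31.
November 2030 ends with Thursday 2030-11-28.

2030-11-28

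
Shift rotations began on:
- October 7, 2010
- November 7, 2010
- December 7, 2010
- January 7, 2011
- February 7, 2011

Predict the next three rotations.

The day-of-month is always 7 (31, 30, 31, 31 days between events).
So this recurs on the 7th of each month.
March 2011: March 7, 2011.
Next: April 2011 → April 7, 2011.
Next: May 2011 → May 7, 2011.

March 7, 2011; April 7, 2011; May 7, 2011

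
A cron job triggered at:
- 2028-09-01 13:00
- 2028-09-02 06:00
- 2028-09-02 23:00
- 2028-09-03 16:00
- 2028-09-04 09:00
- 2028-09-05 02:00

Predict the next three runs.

The interval is a steady 17 hours (17, 17, 17, 17, 17).
2028-09-05 02:00 + 17 h = 2028-09-05 19:00.
2028-09-05 19:00 + 17 h = 2028-09-06 12:00.
2028-09-06 12:00 + 17 h = 2028-09-07 05:00.

2028-09-05 19:00, 2028-09-06 12:00, 2028-09-07 05:00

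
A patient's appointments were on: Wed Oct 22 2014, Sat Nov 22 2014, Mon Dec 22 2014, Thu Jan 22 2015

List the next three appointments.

Gaps: 31, 30, 31 days — not constant. Every event is on the 22nd of the month.
Pattern: the 22nd of each month.
February 2015: Sun Feb 22 2015.
Next: March 2015 → Sun Mar 22 2015.
Next: April 2015 → Wed Apr 22 2015.

Sun Feb 22 2015, Sun Mar 22 2015, Wed Apr 22 2015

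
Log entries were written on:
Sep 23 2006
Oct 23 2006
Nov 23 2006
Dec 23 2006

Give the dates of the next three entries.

Gaps: 30, 31, 30 days — not constant. Every event is on the 23rd of the month.
Pattern: the 23rd of each month.
Next: January 2007 → Jan 23 2007.
Next: February 2007 → Feb 23 2007.
Next: March 2007 → Mar 23 2007.

Jan 23 2007, Feb 23 2007, Mar 23 2007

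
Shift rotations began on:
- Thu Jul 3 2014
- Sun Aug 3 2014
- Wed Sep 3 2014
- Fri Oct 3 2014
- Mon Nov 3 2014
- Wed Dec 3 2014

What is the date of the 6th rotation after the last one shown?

The day-of-month is always 3 (31, 31, 30, 31, 30 days between events).
So this recurs on the 3rd of each month.
Next: January 2015 → Sat Jan 3 2015.
Next: February 2015 → Tue Feb 3 2015.
Next: March 2015 → Tue Mar 3 2015.
April 2015: Fri Apr 3 2015.
May 2015: Sun May 3 2015.
Next: June 2015 → Wed Jun 3 2015.

Wed Jun 3 2015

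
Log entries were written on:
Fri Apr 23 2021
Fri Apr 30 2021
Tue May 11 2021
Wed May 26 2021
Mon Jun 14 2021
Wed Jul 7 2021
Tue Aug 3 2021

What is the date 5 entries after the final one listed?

Mon Feb 14 2022

Intervals are 7, 11, 15, 19, 23, 27 days — an arithmetic progression with common difference 4.
Next gap: 31 days. Tue Aug 3 2021 + 31 days = Fri Sep 3 2021.
Next gap: 35 days. Fri Sep 3 2021 + 35 days = Fri Oct 8 2021.
Next gap: 39 days. Fri Oct 8 2021 + 39 days = Tue Nov 16 2021.
Next gap: 43 days. Tue Nov 16 2021 + 43 days = Wed Dec 29 2021.
Next gap: 47 days. Wed Dec 29 2021 + 47 days = Mon Feb 14 2022.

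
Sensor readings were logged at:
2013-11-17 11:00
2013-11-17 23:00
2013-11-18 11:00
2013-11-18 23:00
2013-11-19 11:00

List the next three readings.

The interval is a steady 12 hours (12, 12, 12, 12).
2013-11-19 11:00 + 12 h = 2013-11-19 23:00.
2013-11-19 23:00 + 12 h = 2013-11-20 11:00.
2013-11-20 11:00 + 12 h = 2013-11-20 23:00.

2013-11-19 23:00, 2013-11-20 11:00, 2013-11-20 23:00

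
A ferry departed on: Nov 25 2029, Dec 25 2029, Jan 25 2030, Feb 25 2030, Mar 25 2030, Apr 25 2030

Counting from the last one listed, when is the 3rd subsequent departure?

Jul 25 2030

Each date is the 25th; the gaps (30, 31, 31, 28, 31) track the month lengths.
The rule is the 25th of each month.
May 2030: May 25 2030.
Next: June 2030 → Jun 25 2030.
Next: July 2030 → Jul 25 2030.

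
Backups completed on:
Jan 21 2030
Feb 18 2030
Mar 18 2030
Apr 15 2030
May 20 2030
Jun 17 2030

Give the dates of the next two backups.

Jul 15 2030, Aug 19 2030

These are Mondays at 28- or 35-day spacing (28, 28, 28, 35, 28).
The pattern: 3rd Monday of the month.
3rd Monday of July 2030: Jul 15 2030.
3rd Monday of August 2030: Aug 19 2030.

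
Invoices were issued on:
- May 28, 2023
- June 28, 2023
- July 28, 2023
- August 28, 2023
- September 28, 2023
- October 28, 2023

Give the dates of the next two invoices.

November 28, 2023; December 28, 2023

The day-of-month is always 28 (31, 30, 31, 31, 30 days between events).
So this recurs on the 28th of each month.
Next: November 2023 → November 28, 2023.
December 2023: December 28, 2023.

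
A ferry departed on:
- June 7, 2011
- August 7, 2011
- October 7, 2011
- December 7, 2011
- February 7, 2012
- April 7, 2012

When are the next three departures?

June 7, 2012; August 7, 2012; October 7, 2012

Gaps: 61, 61, 61, 62, 60 days — not constant. Every event is on the 7th of the month.
Pattern: the 7th of every 2 months.
Next: June 2012 → June 7, 2012.
Next: August 2012 → August 7, 2012.
Next: October 2012 → October 7, 2012.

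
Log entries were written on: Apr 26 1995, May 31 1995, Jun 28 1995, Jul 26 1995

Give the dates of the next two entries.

Every date is a Wednesday; gaps 35, 28, 28 days.
Each is the last Wednesday of its month (at least one falls on the 29th or later, ruling out '4th Wednesday').
Last Wednesday of August 1995: Aug 30 1995.
Last Wednesday of September 1995: Sep 27 1995.

Aug 30 1995, Sep 27 1995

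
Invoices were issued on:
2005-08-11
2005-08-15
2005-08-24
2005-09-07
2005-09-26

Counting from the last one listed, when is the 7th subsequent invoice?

2006-06-26

Intervals are 4, 9, 14, 19 days — an arithmetic progression with common difference 5.
Next gap: 24 days. 2005-09-26 + 24 days = 2005-10-20.
Next gap: 29 days. 2005-10-20 + 29 days = 2005-11-18.
Next gap: 34 days. 2005-11-18 + 34 days = 2005-12-22.
Next gap: 39 days. 2005-12-22 + 39 days = 2006-01-30.
Next gap: 44 days. 2006-01-30 + 44 days = 2006-03-15.
Next gap: 49 days. 2006-03-15 + 49 days = 2006-05-03.
Next gap: 54 days. 2006-05-03 + 54 days = 2006-06-26.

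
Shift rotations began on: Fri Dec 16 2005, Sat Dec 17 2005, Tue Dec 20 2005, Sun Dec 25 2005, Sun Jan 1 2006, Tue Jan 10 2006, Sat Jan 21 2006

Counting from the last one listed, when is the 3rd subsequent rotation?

Tue Mar 7 2006

Gaps: 1, 3, 5, 7, 9, 11 days — each gap is 2 larger than the previous one.
Next gap: 13 days. Sat Jan 21 2006 + 13 days = Fri Feb 3 2006.
Next gap: 15 days. Fri Feb 3 2006 + 15 days = Sat Feb 18 2006.
Next gap: 17 days. Sat Feb 18 2006 + 17 days = Tue Mar 7 2006.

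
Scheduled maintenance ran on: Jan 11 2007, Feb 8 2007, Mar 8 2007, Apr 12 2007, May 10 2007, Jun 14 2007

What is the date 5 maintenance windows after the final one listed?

Nov 8 2007

These are Thursdays at 28- or 35-day spacing (28, 28, 35, 28, 35).
The pattern: 2nd Thursday of the month.
July 2007 — 2nd Thursday is Jul 12 2007.
August 2007 — 2nd Thursday is Aug 9 2007.
September 2007 — 2nd Thursday is Sep 13 2007.
October 2007 — 2nd Thursday is Oct 11 2007.
November 2007 — 2nd Thursday is Nov 8 2007.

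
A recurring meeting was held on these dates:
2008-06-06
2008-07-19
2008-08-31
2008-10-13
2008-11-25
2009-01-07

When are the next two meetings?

The spacing is 43, 43, 43, 43, 43 days — always 43 days.
2009-01-07 + 43 days = 2009-02-19.
2009-02-19 + 43 days = 2009-04-03.

2009-02-19, 2009-04-03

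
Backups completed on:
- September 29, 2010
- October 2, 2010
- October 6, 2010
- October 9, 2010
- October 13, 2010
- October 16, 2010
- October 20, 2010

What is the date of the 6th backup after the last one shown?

November 10, 2010

Every event lands on a Wednesday or Saturday (gaps cycle 3, 4, 3, 4, 3, 4).
So the schedule is: every Wednesday and Saturday.
Next Saturday: October 23, 2010.
The following Wednesday is October 27, 2010.
Next Saturday: October 30, 2010.
Next Wednesday: November 3, 2010.
Next Saturday: November 6, 2010.
The following Wednesday is November 10, 2010.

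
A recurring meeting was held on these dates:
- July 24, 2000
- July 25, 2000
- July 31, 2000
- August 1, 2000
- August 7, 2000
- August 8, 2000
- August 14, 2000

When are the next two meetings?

August 15, 2000; August 21, 2000

The gap pattern 1, 6, 1, 6, 1, 6 repeats every 2 events.
These are the Mondays and Tuesdays of each week.
The following Tuesday is August 15, 2000.
The following Monday is August 21, 2000.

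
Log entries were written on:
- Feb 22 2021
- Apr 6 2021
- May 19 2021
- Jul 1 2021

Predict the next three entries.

Aug 13 2021, Sep 25 2021, Nov 7 2021

The spacing is 43, 43, 43 days — always 43 days.
Jul 1 2021 + 43 days = Aug 13 2021.
Aug 13 2021 + 43 days = Sep 25 2021.
Sep 25 2021 + 43 days = Nov 7 2021.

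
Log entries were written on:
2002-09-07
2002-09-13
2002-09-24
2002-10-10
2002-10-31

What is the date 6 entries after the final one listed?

Gaps: 6, 11, 16, 21 days — each gap is 5 larger than the previous one.
Next gap: 26 days. 2002-10-31 + 26 days = 2002-11-26.
Next gap: 31 days. 2002-11-26 + 31 days = 2002-12-27.
Next gap: 36 days. 2002-12-27 + 36 days = 2003-02-01.
Next gap: 41 days. 2003-02-01 + 41 days = 2003-03-14.
Next gap: 46 days. 2003-03-14 + 46 days = 2003-04-29.
Next gap: 51 days. 2003-04-29 + 51 days = 2003-06-19.

2003-06-19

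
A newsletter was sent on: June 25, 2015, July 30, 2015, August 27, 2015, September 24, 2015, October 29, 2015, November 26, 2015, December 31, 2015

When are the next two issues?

January 28, 2016; February 25, 2016

All Thursdays; the gaps (35, 28, 28, 35, 28, 35) vary with month length.
This is the last Thursday of each month.
Last Thursday of January 2016: January 28, 2016.
Last Thursday of February 2016: February 25, 2016.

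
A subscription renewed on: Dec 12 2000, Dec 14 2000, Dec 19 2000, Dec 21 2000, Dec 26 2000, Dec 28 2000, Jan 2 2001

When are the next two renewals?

Jan 4 2001, Jan 9 2001

Every event lands on a Tuesday or Thursday (gaps cycle 2, 5, 2, 5, 2, 5).
So the schedule is: every Tuesday and Thursday.
Next Thursday: Jan 4 2001.
The following Tuesday is Jan 9 2001.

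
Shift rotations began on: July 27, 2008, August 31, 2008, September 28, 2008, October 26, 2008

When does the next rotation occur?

These are Sundays with 35, 28, 28-day gaps.
Each is the final Sunday of its month — August 31, 2008 is past the 28th, so '4th Sunday' doesn't fit.
Last Sunday of November 2008: November 30, 2008.

November 30, 2008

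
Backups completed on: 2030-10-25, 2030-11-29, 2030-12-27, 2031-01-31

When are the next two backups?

All Fridays; the gaps (35, 28, 35) vary with month length.
This is the last Friday of each month.
February 2031 ends with Friday 2031-02-28.
Last Friday of March 2031: 2031-03-28.

2031-02-28, 2031-03-28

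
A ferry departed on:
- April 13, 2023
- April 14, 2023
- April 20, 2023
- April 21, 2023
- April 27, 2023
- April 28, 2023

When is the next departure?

May 4, 2023

The gap pattern 1, 6, 1, 6, 1 repeats every 2 events.
These are the Thursdays and Fridays of each week.
The following Thursday is May 4, 2023.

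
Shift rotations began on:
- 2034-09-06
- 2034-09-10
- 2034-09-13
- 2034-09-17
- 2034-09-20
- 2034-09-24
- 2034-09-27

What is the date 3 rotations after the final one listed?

The gap pattern 4, 3, 4, 3, 4, 3 repeats every 2 events.
These are the Wednesdays and Sundays of each week.
The following Sunday is 2034-10-01.
Next Wednesday: 2034-10-04.
The following Sunday is 2034-10-08.

2034-10-08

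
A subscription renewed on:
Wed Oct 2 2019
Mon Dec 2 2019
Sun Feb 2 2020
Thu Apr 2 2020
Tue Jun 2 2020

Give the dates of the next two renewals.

Gaps: 61, 62, 60, 61 days — not constant. Every event is on the 2nd of the month.
Pattern: the 2nd of every 2 months.
Next: August 2020 → Sun Aug 2 2020.
Next: October 2020 → Fri Oct 2 2020.

Sun Aug 2 2020, Fri Oct 2 2020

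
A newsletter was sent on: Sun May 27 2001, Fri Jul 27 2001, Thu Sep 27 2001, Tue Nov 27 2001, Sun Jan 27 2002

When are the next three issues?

Gaps: 61, 62, 61, 61 days — not constant. Every event is on the 27th of the month.
Pattern: the 27th of every 2 months.
March 2002: Wed Mar 27 2002.
Next: May 2002 → Mon May 27 2002.
Next: July 2002 → Sat Jul 27 2002.

Wed Mar 27 2002, Mon May 27 2002, Sat Jul 27 2002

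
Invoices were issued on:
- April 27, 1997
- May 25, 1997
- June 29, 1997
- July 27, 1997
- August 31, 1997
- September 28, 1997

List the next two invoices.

These are Sundays with 28, 35, 28, 35, 28-day gaps.
Each is the final Sunday of its month — June 29, 1997 is past the 28th, so '4th Sunday' doesn't fit.
Last Sunday of October 1997: October 26, 1997.
Last Sunday of November 1997: November 30, 1997.

October 26, 1997; November 30, 1997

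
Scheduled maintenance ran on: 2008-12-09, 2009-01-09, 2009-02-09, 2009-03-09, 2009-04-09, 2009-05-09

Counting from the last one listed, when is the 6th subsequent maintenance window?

Each date is the 9th; the gaps (31, 31, 28, 31, 30) track the month lengths.
The rule is the 9th of each month.
June 2009: 2009-06-09.
July 2009: 2009-07-09.
Next: August 2009 → 2009-08-09.
Next: September 2009 → 2009-09-09.
October 2009: 2009-10-09.
Next: November 2009 → 2009-11-09.

2009-11-09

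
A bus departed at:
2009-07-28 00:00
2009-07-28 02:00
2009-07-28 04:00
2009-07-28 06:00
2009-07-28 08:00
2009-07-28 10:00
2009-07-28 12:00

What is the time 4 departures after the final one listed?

2009-07-28 20:00

Gaps: 2, 2, 2, 2, 2, 2 hours — each event is 2 hours after the previous one.
2009-07-28 12:00 + 2 h = 2009-07-28 14:00.
2009-07-28 14:00 + 2 h = 2009-07-28 16:00.
2009-07-28 16:00 + 2 h = 2009-07-28 18:00.
2009-07-28 18:00 + 2 h = 2009-07-28 20:00.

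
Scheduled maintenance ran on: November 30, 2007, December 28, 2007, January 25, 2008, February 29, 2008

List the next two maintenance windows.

March 28, 2008; April 25, 2008

These are Fridays with 28, 28, 35-day gaps.
Each is the final Friday of its month — November 30, 2007 is past the 28th, so '4th Friday' doesn't fit.
March 2008 ends with Friday March 28, 2008.
April 2008 ends with Friday April 25, 2008.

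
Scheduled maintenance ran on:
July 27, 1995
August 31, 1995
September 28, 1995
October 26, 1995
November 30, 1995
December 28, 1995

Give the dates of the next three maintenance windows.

January 25, 1996; February 29, 1996; March 28, 1996

All Thursdays; the gaps (35, 28, 28, 35, 28) vary with month length.
This is the last Thursday of each month.
January 1996 ends with Thursday January 25, 1996.
Last Thursday of February 1996: February 29, 1996.
Last Thursday of March 1996: March 28, 1996.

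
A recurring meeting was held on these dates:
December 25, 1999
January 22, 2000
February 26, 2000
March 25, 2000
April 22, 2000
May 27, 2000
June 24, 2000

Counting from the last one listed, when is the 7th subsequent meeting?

January 27, 2001

These are Saturdays at 28- or 35-day spacing (28, 35, 28, 28, 35, 28).
The pattern: 4th Saturday of the month.
July 2000 — 4th Saturday is July 22, 2000.
4th Saturday of August 2000: August 26, 2000.
4th Saturday of September 2000: September 23, 2000.
October 2000 — 4th Saturday is October 28, 2000.
4th Saturday of November 2000: November 25, 2000.
December 2000 — 4th Saturday is December 23, 2000.
4th Saturday of January 2001: January 27, 2001.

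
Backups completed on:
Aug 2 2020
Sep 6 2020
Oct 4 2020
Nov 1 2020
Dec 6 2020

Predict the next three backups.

Jan 3 2021, Feb 7 2021, Mar 7 2021

These are Sundays at 28- or 35-day spacing (35, 28, 28, 35).
The pattern: 1st Sunday of the month.
January 2021 — 1st Sunday is Jan 3 2021.
1st Sunday of February 2021: Feb 7 2021.
1st Sunday of March 2021: Mar 7 2021.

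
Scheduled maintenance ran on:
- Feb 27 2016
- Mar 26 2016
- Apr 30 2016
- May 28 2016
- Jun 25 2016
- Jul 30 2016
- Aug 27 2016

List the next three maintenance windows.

Sep 24 2016, Oct 29 2016, Nov 26 2016

All Saturdays; the gaps (28, 35, 28, 28, 35, 28) vary with month length.
This is the last Saturday of each month.
September 2016 ends with Saturday Sep 24 2016.
Last Saturday of October 2016: Oct 29 2016.
Last Saturday of November 2016: Nov 26 2016.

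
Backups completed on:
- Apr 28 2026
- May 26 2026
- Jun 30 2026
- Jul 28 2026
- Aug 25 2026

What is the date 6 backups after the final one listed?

Feb 23 2027

All Tuesdays; the gaps (28, 35, 28, 28) vary with month length.
This is the last Tuesday of each month.
Last Tuesday of September 2026: Sep 29 2026.
Last Tuesday of October 2026: Oct 27 2026.
November 2026 ends with Tuesday Nov 24 2026.
Last Tuesday of December 2026: Dec 29 2026.
January 2027 ends with Tuesday Jan 26 2027.
Last Tuesday of February 2027: Feb 23 2027.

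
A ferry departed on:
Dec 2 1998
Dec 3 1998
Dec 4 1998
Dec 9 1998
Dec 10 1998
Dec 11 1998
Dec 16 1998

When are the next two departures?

Every event lands on a Wednesday or Thursday or Friday (gaps cycle 1, 1, 5, 1, 1, 5).
So the schedule is: every Wednesday, Thursday and Friday.
The following Thursday is Dec 17 1998.
The following Friday is Dec 18 1998.

Dec 17 1998, Dec 18 1998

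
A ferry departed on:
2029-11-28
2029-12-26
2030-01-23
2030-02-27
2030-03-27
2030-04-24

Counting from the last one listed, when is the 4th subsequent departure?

These are Wednesdays at 28- or 35-day spacing (28, 28, 35, 28, 28).
The pattern: 4th Wednesday of the month.
May 2030 — 4th Wednesday is 2030-05-22.
4th Wednesday of June 2030: 2030-06-26.
4th Wednesday of July 2030: 2030-07-24.
August 2030 — 4th Wednesday is 2030-08-28.

2030-08-28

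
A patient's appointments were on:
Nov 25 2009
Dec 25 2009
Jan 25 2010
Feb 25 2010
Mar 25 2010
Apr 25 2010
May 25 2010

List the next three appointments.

Jun 25 2010, Jul 25 2010, Aug 25 2010

The day-of-month is always 25 (30, 31, 31, 28, 31, 30 days between events).
So this recurs on the 25th of each month.
Next: June 2010 → Jun 25 2010.
Next: July 2010 → Jul 25 2010.
Next: August 2010 → Aug 25 2010.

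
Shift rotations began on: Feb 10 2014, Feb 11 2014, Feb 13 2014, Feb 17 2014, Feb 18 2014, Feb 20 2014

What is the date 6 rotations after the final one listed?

Every event lands on a Monday or Tuesday or Thursday (gaps cycle 1, 2, 4, 1, 2).
So the schedule is: every Monday, Tuesday and Thursday.
The following Monday is Feb 24 2014.
Next Tuesday: Feb 25 2014.
Next Thursday: Feb 27 2014.
Next Monday: Mar 3 2014.
Next Tuesday: Mar 4 2014.
Next Thursday: Mar 6 2014.

Mar 6 2014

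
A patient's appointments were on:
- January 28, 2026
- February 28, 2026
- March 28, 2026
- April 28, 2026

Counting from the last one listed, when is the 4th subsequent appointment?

August 28, 2026

Each date is the 28th; the gaps (31, 28, 31) track the month lengths.
The rule is the 28th of each month.
May 2026: May 28, 2026.
June 2026: June 28, 2026.
Next: July 2026 → July 28, 2026.
August 2026: August 28, 2026.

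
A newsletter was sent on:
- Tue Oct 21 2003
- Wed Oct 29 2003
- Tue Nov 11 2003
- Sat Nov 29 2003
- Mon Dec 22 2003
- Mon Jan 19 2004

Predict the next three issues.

Sat Feb 21 2004, Tue Mar 30 2004, Wed May 12 2004

Intervals are 8, 13, 18, 23, 28 days — an arithmetic progression with common difference 5.
Next gap: 33 days. Mon Jan 19 2004 + 33 days = Sat Feb 21 2004.
Next gap: 38 days. Sat Feb 21 2004 + 38 days = Tue Mar 30 2004.
Next gap: 43 days. Tue Mar 30 2004 + 43 days = Wed May 12 2004.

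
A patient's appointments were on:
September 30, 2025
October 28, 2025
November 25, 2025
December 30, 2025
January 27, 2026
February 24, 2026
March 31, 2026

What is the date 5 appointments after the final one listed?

August 25, 2026

These are Tuesdays with 28, 28, 35, 28, 28, 35-day gaps.
Each is the final Tuesday of its month — September 30, 2025 is past the 28th, so '4th Tuesday' doesn't fit.
Last Tuesday of April 2026: April 28, 2026.
Last Tuesday of May 2026: May 26, 2026.
Last Tuesday of June 2026: June 30, 2026.
Last Tuesday of July 2026: July 28, 2026.
Last Tuesday of August 2026: August 25, 2026.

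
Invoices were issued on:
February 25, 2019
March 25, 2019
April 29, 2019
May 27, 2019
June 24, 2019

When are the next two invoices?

All Mondays; the gaps (28, 35, 28, 28) vary with month length.
This is the last Monday of each month.
July 2019 ends with Monday July 29, 2019.
Last Monday of August 2019: August 26, 2019.

July 29, 2019; August 26, 2019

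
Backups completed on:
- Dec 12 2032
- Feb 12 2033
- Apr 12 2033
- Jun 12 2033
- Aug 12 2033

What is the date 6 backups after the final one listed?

The day-of-month is always 12 (62, 59, 61, 61 days between events).
So this recurs on the 12th of every 2 months.
Next: October 2033 → Oct 12 2033.
Next: December 2033 → Dec 12 2033.
February 2034: Feb 12 2034.
April 2034: Apr 12 2034.
June 2034: Jun 12 2034.
August 2034: Aug 12 2034.

Aug 12 2034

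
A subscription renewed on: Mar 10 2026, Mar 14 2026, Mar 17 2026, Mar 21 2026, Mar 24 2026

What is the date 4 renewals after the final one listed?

Gaps: 4, 3, 4, 3 days — not constant, but cyclic with period 2.
The events fall on every Tuesday and Saturday.
The following Saturday is Mar 28 2026.
Next Tuesday: Mar 31 2026.
The following Saturday is Apr 4 2026.
Next Tuesday: Apr 7 2026.

Apr 7 2026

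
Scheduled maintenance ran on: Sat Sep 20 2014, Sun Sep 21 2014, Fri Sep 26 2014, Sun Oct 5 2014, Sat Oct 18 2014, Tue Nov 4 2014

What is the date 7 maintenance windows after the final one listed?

Tue Jun 23 2015

The spacing grows by 4 each time: 1, 5, 9, 13, 17 days.
Next gap: 21 days. Tue Nov 4 2014 + 21 days = Tue Nov 25 2014.
Next gap: 25 days. Tue Nov 25 2014 + 25 days = Sat Dec 20 2014.
Next gap: 29 days. Sat Dec 20 2014 + 29 days = Sun Jan 18 2015.
Next gap: 33 days. Sun Jan 18 2015 + 33 days = Fri Feb 20 2015.
Next gap: 37 days. Fri Feb 20 2015 + 37 days = Sun Mar 29 2015.
Next gap: 41 days. Sun Mar 29 2015 + 41 days = Sat May 9 2015.
Next gap: 45 days. Sat May 9 2015 + 45 days = Tue Jun 23 2015.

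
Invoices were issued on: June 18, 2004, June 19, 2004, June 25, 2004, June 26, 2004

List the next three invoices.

July 2, 2004; July 3, 2004; July 9, 2004

Gaps: 1, 6, 1 days — not constant, but cyclic with period 2.
The events fall on every Friday and Saturday.
The following Friday is July 2, 2004.
Next Saturday: July 3, 2004.
The following Friday is July 9, 2004.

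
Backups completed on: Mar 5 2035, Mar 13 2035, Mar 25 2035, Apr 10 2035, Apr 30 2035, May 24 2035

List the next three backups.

The spacing grows by 4 each time: 8, 12, 16, 20, 24 days.
Next gap: 28 days. May 24 2035 + 28 days = Jun 21 2035.
Next gap: 32 days. Jun 21 2035 + 32 days = Jul 23 2035.
Next gap: 36 days. Jul 23 2035 + 36 days = Aug 28 2035.

Jun 21 2035, Jul 23 2035, Aug 28 2035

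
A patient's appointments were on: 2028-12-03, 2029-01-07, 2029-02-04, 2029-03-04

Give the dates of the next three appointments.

All dates are Sundays, 35, 28, 28 days apart.
Specifically, the 1st Sunday of each month.
April 2029 — 1st Sunday is 2029-04-01.
1st Sunday of May 2029: 2029-05-06.
1st Sunday of June 2029: 2029-06-03.

2029-04-01, 2029-05-06, 2029-06-03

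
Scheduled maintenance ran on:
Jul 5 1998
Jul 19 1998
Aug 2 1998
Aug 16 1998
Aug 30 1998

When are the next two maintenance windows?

Sep 13 1998, Sep 27 1998

Every event comes 14 days after the last (14, 14, 14, 14).
Aug 30 1998 + 14 days = Sep 13 1998.
Sep 13 1998 + 14 days = Sep 27 1998.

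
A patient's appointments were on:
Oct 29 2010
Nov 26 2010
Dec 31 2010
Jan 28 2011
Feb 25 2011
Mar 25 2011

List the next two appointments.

These are Fridays with 28, 35, 28, 28, 28-day gaps.
Each is the final Friday of its month — Oct 29 2010 is past the 28th, so '4th Friday' doesn't fit.
Last Friday of April 2011: Apr 29 2011.
May 2011 ends with Friday May 27 2011.

Apr 29 2011, May 27 2011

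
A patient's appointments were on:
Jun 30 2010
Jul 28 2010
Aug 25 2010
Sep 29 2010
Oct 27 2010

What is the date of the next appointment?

Nov 24 2010

Every date is a Wednesday; gaps 28, 28, 35, 28 days.
Each is the last Wednesday of its month (at least one falls on the 29th or later, ruling out '4th Wednesday').
Last Wednesday of November 2010: Nov 24 2010.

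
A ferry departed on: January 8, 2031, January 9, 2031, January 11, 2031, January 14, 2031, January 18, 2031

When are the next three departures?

Gaps: 1, 2, 3, 4 days — each gap is 1 larger than the previous one.
Next gap: 5 days. January 18, 2031 + 5 days = January 23, 2031.
Next gap: 6 days. January 23, 2031 + 6 days = January 29, 2031.
Next gap: 7 days. January 29, 2031 + 7 days = February 5, 2031.

January 23, 2031; January 29, 2031; February 5, 2031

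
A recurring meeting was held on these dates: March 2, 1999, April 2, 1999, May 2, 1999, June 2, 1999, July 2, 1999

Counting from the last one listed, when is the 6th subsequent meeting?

The day-of-month is always 2 (31, 30, 31, 30 days between events).
So this recurs on the 2nd of each month.
August 1999: August 2, 1999.
September 1999: September 2, 1999.
October 1999: October 2, 1999.
Next: November 1999 → November 2, 1999.
December 1999: December 2, 1999.
Next: January 2000 → January 2, 2000.

January 2, 2000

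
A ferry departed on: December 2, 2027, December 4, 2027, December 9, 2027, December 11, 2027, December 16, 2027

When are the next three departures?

December 18, 2027; December 23, 2027; December 25, 2027

Gaps: 2, 5, 2, 5 days — not constant, but cyclic with period 2.
The events fall on every Thursday and Saturday.
Next Saturday: December 18, 2027.
The following Thursday is December 23, 2027.
Next Saturday: December 25, 2027.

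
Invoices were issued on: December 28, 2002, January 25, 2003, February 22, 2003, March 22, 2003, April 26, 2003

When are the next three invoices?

May 24, 2003; June 28, 2003; July 26, 2003

Gaps: 28, 28, 28, 35 days — a mix of 28 and 35. Every date is a Saturday.
Each is the 4th Saturday of its month.
4th Saturday of May 2003: May 24, 2003.
June 2003 — 4th Saturday is June 28, 2003.
July 2003 — 4th Saturday is July 26, 2003.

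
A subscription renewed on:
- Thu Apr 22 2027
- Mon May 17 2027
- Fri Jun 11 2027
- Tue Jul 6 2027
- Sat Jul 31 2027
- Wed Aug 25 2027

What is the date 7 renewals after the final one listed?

Wed Feb 16 2028

The spacing is 25, 25, 25, 25, 25 days — always 25 days.
Wed Aug 25 2027 + 25 days = Sun Sep 19 2027.
Sun Sep 19 2027 + 25 days = Thu Oct 14 2027.
Thu Oct 14 2027 + 25 days = Mon Nov 8 2027.
Mon Nov 8 2027 + 25 days = Fri Dec 3 2027.
Fri Dec 3 2027 + 25 days = Tue Dec 28 2027.
Tue Dec 28 2027 + 25 days = Sat Jan 22 2028.
Sat Jan 22 2028 + 25 days = Wed Feb 16 2028.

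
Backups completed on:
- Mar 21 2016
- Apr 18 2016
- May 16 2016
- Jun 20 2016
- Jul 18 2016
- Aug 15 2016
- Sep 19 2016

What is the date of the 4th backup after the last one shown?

Jan 16 2017

Gaps: 28, 28, 35, 28, 28, 35 days — a mix of 28 and 35. Every date is a Monday.
Each is the 3rd Monday of its month.
October 2016 — 3rd Monday is Oct 17 2016.
3rd Monday of November 2016: Nov 21 2016.
December 2016 — 3rd Monday is Dec 19 2016.
3rd Monday of January 2017: Jan 16 2017.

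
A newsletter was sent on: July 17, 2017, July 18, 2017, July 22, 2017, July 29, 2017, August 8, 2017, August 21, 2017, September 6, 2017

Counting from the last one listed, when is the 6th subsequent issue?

Intervals are 1, 4, 7, 10, 13, 16 days — an arithmetic progression with common difference 3.
Next gap: 19 days. September 6, 2017 + 19 days = September 25, 2017.
Next gap: 22 days. September 25, 2017 + 22 days = October 17, 2017.
Next gap: 25 days. October 17, 2017 + 25 days = November 11, 2017.
Next gap: 28 days. November 11, 2017 + 28 days = December 9, 2017.
Next gap: 31 days. December 9, 2017 + 31 days = January 9, 2018.
Next gap: 34 days. January 9, 2018 + 34 days = February 12, 2018.

February 12, 2018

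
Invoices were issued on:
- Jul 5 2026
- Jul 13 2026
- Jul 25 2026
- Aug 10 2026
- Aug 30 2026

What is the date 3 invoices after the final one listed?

Nov 22 2026

Gaps: 8, 12, 16, 20 days — each gap is 4 larger than the previous one.
Next gap: 24 days. Aug 30 2026 + 24 days = Sep 23 2026.
Next gap: 28 days. Sep 23 2026 + 28 days = Oct 21 2026.
Next gap: 32 days. Oct 21 2026 + 32 days = Nov 22 2026.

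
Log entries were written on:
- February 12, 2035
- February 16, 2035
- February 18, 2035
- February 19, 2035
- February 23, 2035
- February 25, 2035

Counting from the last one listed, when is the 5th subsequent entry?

March 9, 2035

The gap pattern 4, 2, 1, 4, 2 repeats every 3 events.
These are the Mondays, Fridays and Sundays of each week.
The following Monday is February 26, 2035.
The following Friday is March 2, 2035.
Next Sunday: March 4, 2035.
The following Monday is March 5, 2035.
Next Friday: March 9, 2035.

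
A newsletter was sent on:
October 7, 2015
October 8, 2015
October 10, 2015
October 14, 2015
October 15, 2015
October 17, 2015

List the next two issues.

October 21, 2015; October 22, 2015

Gaps: 1, 2, 4, 1, 2 days — not constant, but cyclic with period 3.
The events fall on every Wednesday, Thursday and Saturday.
The following Wednesday is October 21, 2015.
Next Thursday: October 22, 2015.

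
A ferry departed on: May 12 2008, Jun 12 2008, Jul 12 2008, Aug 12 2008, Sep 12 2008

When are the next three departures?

The day-of-month is always 12 (31, 30, 31, 31 days between events).
So this recurs on the 12th of each month.
Next: October 2008 → Oct 12 2008.
Next: November 2008 → Nov 12 2008.
Next: December 2008 → Dec 12 2008.

Oct 12 2008, Nov 12 2008, Dec 12 2008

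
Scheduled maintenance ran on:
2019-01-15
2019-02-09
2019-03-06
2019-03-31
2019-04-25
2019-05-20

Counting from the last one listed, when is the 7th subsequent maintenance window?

2019-11-11

Every event comes 25 days after the last (25, 25, 25, 25, 25).
2019-05-20 + 25 days = 2019-06-14.
2019-06-14 + 25 days = 2019-07-09.
2019-07-09 + 25 days = 2019-08-03.
2019-08-03 + 25 days = 2019-08-28.
2019-08-28 + 25 days = 2019-09-22.
2019-09-22 + 25 days = 2019-10-17.
2019-10-17 + 25 days = 2019-11-11.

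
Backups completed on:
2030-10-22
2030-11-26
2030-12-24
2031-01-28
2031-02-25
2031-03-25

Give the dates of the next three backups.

2031-04-22, 2031-05-27, 2031-06-24

All dates are Tuesdays, 35, 28, 35, 28, 28 days apart.
Specifically, the 4th Tuesday of each month.
April 2031 — 4th Tuesday is 2031-04-22.
4th Tuesday of May 2031: 2031-05-27.
June 2031 — 4th Tuesday is 2031-06-24.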